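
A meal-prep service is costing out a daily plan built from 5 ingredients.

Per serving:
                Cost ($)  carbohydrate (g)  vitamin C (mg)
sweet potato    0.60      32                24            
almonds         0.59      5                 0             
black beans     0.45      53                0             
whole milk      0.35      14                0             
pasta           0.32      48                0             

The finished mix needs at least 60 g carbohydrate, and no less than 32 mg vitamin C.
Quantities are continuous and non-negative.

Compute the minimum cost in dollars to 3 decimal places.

This is a linear program. Let x1 = servings of sweet potato, x2 = servings of almonds, x3 = servings of black beans, x4 = servings of whole milk, x5 = servings of pasta.
Minimize 0.6x1 + 0.59x2 + 0.45x3 + 0.35x4 + 0.32x5 subject to:
  32x1 + 5x2 + 53x3 + 14x4 + 48x5 ≥ 60   (carbohydrate)
  24x1 ≥ 32   (vitamin C)
  x1, x2, x3, x4, x5 ≥ 0.
At the optimum only sweet potato, pasta are positive (almonds, black beans, whole milk = 0). The carbohydrate and vitamin C requirements are met with equality.
So sweet potato = 1.3333 servings, pasta = 0.36111 servings.
Hence cost = 0.6·1.3333 + 0.32·0.36111 = $0.91554.

$0.916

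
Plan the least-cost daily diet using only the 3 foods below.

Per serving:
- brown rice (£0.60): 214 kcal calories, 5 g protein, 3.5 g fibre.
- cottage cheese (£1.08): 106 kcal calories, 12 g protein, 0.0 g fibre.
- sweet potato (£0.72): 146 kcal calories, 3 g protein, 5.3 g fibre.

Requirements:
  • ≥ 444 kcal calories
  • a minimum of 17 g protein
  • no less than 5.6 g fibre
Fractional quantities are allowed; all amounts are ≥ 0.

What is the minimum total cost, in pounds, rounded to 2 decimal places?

Let x1 = servings of brown rice, x2 = servings of cottage cheese, x3 = servings of sweet potato.
Minimize 0.6x1 + 1.08x2 + 0.72x3 with:
  214x1 + 106x2 + 146x3 ≥ 444   (calories)
  5x1 + 12x2 + 3x3 ≥ 17   (protein)
  3.5x1 + 5.3x3 ≥ 5.6   (fibre)
  x1, x2, x3 ≥ 0.
At the optimum only brown rice, cottage cheese are positive (sweet potato = 0). There the calories and protein constraints are tight.
That vertex is x1 = 1.73, x2 = 0.6958.
Objective = 0.6·1.73 + 1.08·0.6958 = 1.7895.

£1.79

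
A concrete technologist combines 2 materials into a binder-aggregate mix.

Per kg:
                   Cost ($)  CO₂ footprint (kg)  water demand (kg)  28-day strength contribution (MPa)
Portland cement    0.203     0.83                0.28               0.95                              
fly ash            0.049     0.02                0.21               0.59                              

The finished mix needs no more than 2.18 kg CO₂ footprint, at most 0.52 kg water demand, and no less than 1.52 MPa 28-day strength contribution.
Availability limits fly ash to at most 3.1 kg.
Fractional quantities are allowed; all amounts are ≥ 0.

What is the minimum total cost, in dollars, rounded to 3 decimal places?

Treat it as an LP. Let x1 = kg of Portland cement, x2 = kg of fly ash.
min 0.203x1 + 0.049x2 s.t.:
  0.83x1 + 0.02x2 ≤ 2.18   (CO₂ footprint)
  0.28x1 + 0.21x2 ≤ 0.52   (water demand)
  0.95x1 + 0.59x2 ≥ 1.52   (28-day strength contribution)
  x2 ≤ 3.1
  x1, x2 ≥ 0.
Both inputs are positive at the optimum. Binding constraints: water demand and 28-day strength contribution.
So Portland cement = 0.3615 kg, fly ash = 1.994 kg.
Total cost: 0.203·0.3615 + 0.049·1.994 = 0.17109.

$0.171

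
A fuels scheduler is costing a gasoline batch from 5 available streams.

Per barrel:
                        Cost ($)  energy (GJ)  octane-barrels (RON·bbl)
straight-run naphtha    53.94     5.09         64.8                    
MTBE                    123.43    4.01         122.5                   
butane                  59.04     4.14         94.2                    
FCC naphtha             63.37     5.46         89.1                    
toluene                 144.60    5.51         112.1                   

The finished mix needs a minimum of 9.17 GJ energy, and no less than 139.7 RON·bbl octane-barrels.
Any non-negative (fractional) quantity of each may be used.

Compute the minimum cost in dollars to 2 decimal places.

Treat it as an LP. Let x1 = barrels of straight-run naphtha, x2 = barrels of MTBE, x3 = barrels of butane, x4 = barrels of FCC naphtha, x5 = barrels of toluene.
Minimise 53.94x1 + 123.43x2 + 59.04x3 + 63.37x4 + 144.6x5 subject to:
  5.09x1 + 4.01x2 + 4.14x3 + 5.46x4 + 5.51x5 ≥ 9.17   (energy)
  64.8x1 + 122.5x2 + 94.2x3 + 89.1x4 + 112.1x5 ≥ 139.7   (octane-barrels)
  x1, x2, x3, x4, x5 ≥ 0.
The cheapest feasible vertex uses only straight-run naphtha, FCC naphtha; MTBE, butane, toluene are not used. The energy and octane-barrels requirements are met with equality.
That vertex is x1 = 0.5444, x4 = 1.172.
Objective = 53.94·0.5444 + 63.37·1.172 = 103.6346.

$103.63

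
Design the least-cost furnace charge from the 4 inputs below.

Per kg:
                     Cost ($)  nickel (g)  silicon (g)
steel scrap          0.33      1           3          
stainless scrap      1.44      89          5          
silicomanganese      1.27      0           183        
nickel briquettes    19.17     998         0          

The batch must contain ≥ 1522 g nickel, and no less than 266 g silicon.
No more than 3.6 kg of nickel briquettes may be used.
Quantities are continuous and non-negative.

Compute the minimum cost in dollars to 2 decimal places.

$25.88

Set it up as a linear program. Let x1 = kg of steel scrap, x2 = kg of stainless scrap, x3 = kg of silicomanganese, x4 = kg of nickel briquettes.
Minimize 0.33x1 + 1.44x2 + 1.27x3 + 19.17x4 with:
  1x1 + 89x2 + 998x4 ≥ 1522   (nickel)
  3x1 + 5x2 + 183x3 ≥ 266   (silicon)
  x4 ≤ 3.6
  x1, x2, x3, x4 ≥ 0.
The optimal basis is {stainless scrap, silicomanganese}; steel scrap, nickel briquettes drop out. There the nickel and silicon constraints are tight.
Solving gives x2 = 17.1, x3 = 0.9863.
Cost = 1.44·17.1 + 1.27·0.9863 = 25.8766.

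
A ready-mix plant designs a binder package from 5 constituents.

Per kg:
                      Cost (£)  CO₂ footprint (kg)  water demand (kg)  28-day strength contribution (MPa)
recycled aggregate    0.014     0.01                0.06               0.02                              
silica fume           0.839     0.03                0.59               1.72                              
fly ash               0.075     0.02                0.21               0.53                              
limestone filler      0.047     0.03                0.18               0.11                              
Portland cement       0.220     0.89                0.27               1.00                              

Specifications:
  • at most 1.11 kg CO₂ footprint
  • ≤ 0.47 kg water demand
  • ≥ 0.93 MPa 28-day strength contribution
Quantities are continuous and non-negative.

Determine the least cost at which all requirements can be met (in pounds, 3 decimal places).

£0.132

Treat it as an LP. Let x1 = kg of recycled aggregate, x2 = kg of silica fume, x3 = kg of fly ash, x4 = kg of limestone filler, x5 = kg of Portland cement.
Minimise 0.014x1 + 0.839x2 + 0.075x3 + 0.047x4 + 0.22x5 s.t.:
  0.01x1 + 0.03x2 + 0.02x3 + 0.03x4 + 0.89x5 ≤ 1.11   (CO₂ footprint)
  0.06x1 + 0.59x2 + 0.21x3 + 0.18x4 + 0.27x5 ≤ 0.47   (water demand)
  0.02x1 + 1.72x2 + 0.53x3 + 0.11x4 + 1x5 ≥ 0.93   (28-day strength contribution)
  x1, x2, x3, x4, x5 ≥ 0.
The cheapest feasible vertex uses only fly ash; recycled aggregate, silica fume, limestone filler, Portland cement are not used. The 28-day strength contribution requirement is met with equality.
That vertex is x3 = 1.755.
Total cost: 0.075·1.755 = 0.13163.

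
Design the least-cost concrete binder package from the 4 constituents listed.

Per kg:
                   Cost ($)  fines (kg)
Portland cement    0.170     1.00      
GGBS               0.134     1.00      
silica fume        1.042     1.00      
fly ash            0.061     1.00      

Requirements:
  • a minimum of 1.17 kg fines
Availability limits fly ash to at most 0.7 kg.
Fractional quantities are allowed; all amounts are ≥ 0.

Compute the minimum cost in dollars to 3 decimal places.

$0.106

Set it up as a linear program. Let x1 = kg of Portland cement, x2 = kg of GGBS, x3 = kg of silica fume, x4 = kg of fly ash.
Minimize 0.17x1 + 0.134x2 + 1.042x3 + 0.061x4 s.t.:
  1x1 + 1x2 + 1x3 + 1x4 ≥ 1.17   (fines)
  x4 ≤ 0.7
  x1, x2, x3, x4 ≥ 0.
The optimal basis is {GGBS, fly ash}; Portland cement, silica fume drop out. The fines and the fly ash cap requirements are met with equality.
Solving gives x2 = 0.47, x4 = 0.7.
Hence cost = 0.134·0.47 + 0.061·0.7 = $0.10568.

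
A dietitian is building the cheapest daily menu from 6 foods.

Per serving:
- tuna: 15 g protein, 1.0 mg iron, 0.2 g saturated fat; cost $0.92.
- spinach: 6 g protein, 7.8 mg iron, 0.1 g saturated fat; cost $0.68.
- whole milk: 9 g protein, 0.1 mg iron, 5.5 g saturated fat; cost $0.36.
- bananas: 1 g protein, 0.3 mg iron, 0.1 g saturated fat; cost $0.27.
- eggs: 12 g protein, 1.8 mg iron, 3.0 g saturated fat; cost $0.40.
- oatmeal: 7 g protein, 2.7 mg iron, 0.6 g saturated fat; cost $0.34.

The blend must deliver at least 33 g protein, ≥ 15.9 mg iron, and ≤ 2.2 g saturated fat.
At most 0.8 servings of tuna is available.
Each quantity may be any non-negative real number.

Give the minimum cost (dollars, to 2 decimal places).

$1.97

Let x1 = servings of tuna, x2 = servings of spinach, x3 = servings of whole milk, x4 = servings of bananas, x5 = servings of eggs, x6 = servings of oatmeal.
Minimize 0.92x1 + 0.68x2 + 0.36x3 + 0.27x4 + 0.4x5 + 0.34x6 with:
  15x1 + 6x2 + 9x3 + 1x4 + 12x5 + 7x6 ≥ 33   (protein)
  1x1 + 7.8x2 + 0.1x3 + 0.3x4 + 1.8x5 + 2.7x6 ≥ 15.9   (iron)
  0.2x1 + 0.1x2 + 5.5x3 + 0.1x4 + 3x5 + 0.6x6 ≤ 2.2   (saturated fat)
  x1 ≤ 0.8
  x1, x2, x3, x4, x5, x6 ≥ 0.
The cheapest feasible vertex uses only tuna, spinach, oatmeal; whole milk, bananas, eggs are not used. There the protein, iron, saturated fat constraints are tight.
So tuna = 0.2689 servings, spinach = 0.8127 servings, oatmeal = 3.442 servings.
Objective = 0.92·0.2689 + 0.68·0.8127 + 0.34·3.442 = 1.9703.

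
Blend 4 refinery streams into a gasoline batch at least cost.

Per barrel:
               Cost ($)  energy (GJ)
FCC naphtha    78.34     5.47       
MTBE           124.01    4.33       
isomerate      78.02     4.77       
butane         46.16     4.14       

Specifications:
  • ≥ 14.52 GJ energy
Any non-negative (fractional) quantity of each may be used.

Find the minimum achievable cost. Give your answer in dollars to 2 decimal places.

Treat it as an LP. Let x1 = barrels of FCC naphtha, x2 = barrels of MTBE, x3 = barrels of isomerate, x4 = barrels of butane.
Minimize 78.34x1 + 124.01x2 + 78.02x3 + 46.16x4 s.t.:
  5.47x1 + 4.33x2 + 4.77x3 + 4.14x4 ≥ 14.52   (energy)
  x1, x2, x3, x4 ≥ 0.
The optimal basis is {butane}; FCC naphtha, MTBE, isomerate drop out. Binding constraint: energy.
Solving gives x4 = 3.5072.
Cost = 46.16·3.5072 = 161.8924.

$161.89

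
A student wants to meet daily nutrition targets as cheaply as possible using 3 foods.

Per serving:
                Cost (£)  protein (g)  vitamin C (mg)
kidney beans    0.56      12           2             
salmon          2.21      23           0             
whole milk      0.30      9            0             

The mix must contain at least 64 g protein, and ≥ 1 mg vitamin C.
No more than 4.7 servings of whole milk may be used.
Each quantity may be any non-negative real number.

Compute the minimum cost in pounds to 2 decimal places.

£2.42

This is a linear program. Let x1 = servings of kidney beans, x2 = servings of salmon, x3 = servings of whole milk.
Minimize 0.56x1 + 2.21x2 + 0.3x3 subject to:
  12x1 + 23x2 + 9x3 ≥ 64   (protein)
  2x1 ≥ 1   (vitamin C)
  x3 ≤ 4.7
  x1, x2, x3 ≥ 0.
The minimum-cost mix takes nothing from salmon — only kidney beans, whole milk. Binding constraints: protein and the whole milk cap.
So kidney beans = 1.808 servings, whole milk = 4.7 servings.
Hence cost = 0.56·1.808 + 0.3·4.7 = £2.4225.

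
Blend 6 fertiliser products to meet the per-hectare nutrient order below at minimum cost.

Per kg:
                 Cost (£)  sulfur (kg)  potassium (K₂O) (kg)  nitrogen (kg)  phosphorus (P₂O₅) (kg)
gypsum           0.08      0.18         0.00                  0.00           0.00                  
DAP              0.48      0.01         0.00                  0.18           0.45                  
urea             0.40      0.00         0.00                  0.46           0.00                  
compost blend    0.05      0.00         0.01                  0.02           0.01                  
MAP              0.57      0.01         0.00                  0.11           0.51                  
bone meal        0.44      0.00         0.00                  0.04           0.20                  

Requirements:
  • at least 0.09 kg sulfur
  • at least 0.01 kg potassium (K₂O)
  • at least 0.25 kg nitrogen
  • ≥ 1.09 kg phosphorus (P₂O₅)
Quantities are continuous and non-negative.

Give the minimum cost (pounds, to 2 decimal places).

Treat it as an LP. Let x1 = kg of gypsum, x2 = kg of DAP, x3 = kg of urea, x4 = kg of compost blend, x5 = kg of MAP, x6 = kg of bone meal.
Minimise 0.08x1 + 0.48x2 + 0.4x3 + 0.05x4 + 0.57x5 + 0.44x6 subject to:
  0.18x1 + 0.01x2 + 0.01x5 ≥ 0.09   (sulfur)
  0.01x4 ≥ 0.01   (potassium (K₂O))
  0.18x2 + 0.46x3 + 0.02x4 + 0.11x5 + 0.04x6 ≥ 0.25   (nitrogen)
  0.45x2 + 0.01x4 + 0.51x5 + 0.2x6 ≥ 1.09   (phosphorus (P₂O₅))
  x1, x2, x3, x4, x5, x6 ≥ 0.
The cheapest feasible vertex uses only gypsum, DAP, compost blend; urea, MAP, bone meal are not used. Binding constraints: sulfur, potassium (K₂O), phosphorus (P₂O₅).
Solving gives x1 = 0.3667, x2 = 2.4, x4 = 1.
Hence cost = 0.08·0.3667 + 0.48·2.4 + 0.05·1 = £1.2313.

£1.23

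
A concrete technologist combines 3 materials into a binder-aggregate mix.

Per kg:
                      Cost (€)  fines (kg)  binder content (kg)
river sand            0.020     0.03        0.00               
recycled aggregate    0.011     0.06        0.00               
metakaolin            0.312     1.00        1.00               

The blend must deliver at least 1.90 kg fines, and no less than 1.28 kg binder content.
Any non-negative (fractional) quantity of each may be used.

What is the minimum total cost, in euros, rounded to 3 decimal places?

€0.513

Let x1 = kg of river sand, x2 = kg of recycled aggregate, x3 = kg of metakaolin.
min 0.02x1 + 0.011x2 + 0.312x3 with:
  0.03x1 + 0.06x2 + 1x3 ≥ 1.9   (fines)
  1x3 ≥ 1.28   (binder content)
  x1, x2, x3 ≥ 0.
The cheapest feasible vertex uses only recycled aggregate, metakaolin; river sand is not used. Binding constraints: fines and binder content.
That vertex is x2 = 10.33, x3 = 1.28.
Hence cost = 0.011·10.33 + 0.312·1.28 = €0.51299.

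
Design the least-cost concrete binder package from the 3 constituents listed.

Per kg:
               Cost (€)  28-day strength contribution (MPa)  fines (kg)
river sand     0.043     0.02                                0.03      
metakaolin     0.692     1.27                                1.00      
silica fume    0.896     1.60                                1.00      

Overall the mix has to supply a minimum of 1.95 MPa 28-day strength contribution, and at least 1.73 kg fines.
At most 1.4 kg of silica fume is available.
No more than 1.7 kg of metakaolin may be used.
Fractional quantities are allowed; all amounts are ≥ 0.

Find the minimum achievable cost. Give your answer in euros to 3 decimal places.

€1.203

Let x1 = kg of river sand, x2 = kg of metakaolin, x3 = kg of silica fume.
min 0.043x1 + 0.692x2 + 0.896x3 subject to:
  0.02x1 + 1.27x2 + 1.6x3 ≥ 1.95   (28-day strength contribution)
  0.03x1 + 1x2 + 1x3 ≥ 1.73   (fines)
  x3 ≤ 1.4
  x2 ≤ 1.7
  x1, x2, x3 ≥ 0.
The optimal basis is {metakaolin, silica fume}; river sand drops out. There the fines and the metakaolin cap constraints are tight.
Solving gives x2 = 1.7, x3 = 0.03.
Cost = 0.692·1.7 + 0.896·0.03 = 1.20328.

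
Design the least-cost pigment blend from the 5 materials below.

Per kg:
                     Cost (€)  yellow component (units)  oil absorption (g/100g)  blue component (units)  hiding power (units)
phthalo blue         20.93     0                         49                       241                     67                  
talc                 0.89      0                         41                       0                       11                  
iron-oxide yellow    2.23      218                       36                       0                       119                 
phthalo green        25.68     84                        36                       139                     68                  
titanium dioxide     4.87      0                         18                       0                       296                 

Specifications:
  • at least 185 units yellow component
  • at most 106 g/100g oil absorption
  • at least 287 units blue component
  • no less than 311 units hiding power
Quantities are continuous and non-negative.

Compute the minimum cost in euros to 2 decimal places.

Set it up as a linear program. Let x1 = kg of phthalo blue, x2 = kg of talc, x3 = kg of iron-oxide yellow, x4 = kg of phthalo green, x5 = kg of titanium dioxide.
Minimize 20.93x1 + 0.89x2 + 2.23x3 + 25.68x4 + 4.87x5 with:
  218x3 + 84x4 ≥ 185   (yellow component)
  49x1 + 41x2 + 36x3 + 36x4 + 18x5 ≤ 106   (oil absorption)
  241x1 + 139x4 ≥ 287   (blue component)
  67x1 + 11x2 + 119x3 + 68x4 + 296x5 ≥ 311   (hiding power)
  x1, x2, x3, x4, x5 ≥ 0.
The minimum-cost mix takes nothing from talc, phthalo green — only phthalo blue, iron-oxide yellow, titanium dioxide. Binding constraints: yellow component, blue component, hiding power.
Solving gives x1 = 1.191, x3 = 0.8486, x5 = 0.44.
Cost = 20.93·1.191 + 2.23·0.8486 + 4.87·0.44 = 28.9628.

€28.96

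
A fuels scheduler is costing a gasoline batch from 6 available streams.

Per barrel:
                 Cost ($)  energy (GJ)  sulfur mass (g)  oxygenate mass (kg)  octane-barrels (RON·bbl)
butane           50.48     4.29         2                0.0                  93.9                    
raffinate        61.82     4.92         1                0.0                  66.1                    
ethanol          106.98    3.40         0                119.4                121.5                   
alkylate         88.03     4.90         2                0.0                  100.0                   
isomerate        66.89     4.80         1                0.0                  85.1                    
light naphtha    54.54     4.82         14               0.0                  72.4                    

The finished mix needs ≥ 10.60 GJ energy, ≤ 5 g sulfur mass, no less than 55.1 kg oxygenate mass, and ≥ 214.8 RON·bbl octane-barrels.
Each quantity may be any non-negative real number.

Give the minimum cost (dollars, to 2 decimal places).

$155.49

Let x1 = barrels of butane, x2 = barrels of raffinate, x3 = barrels of ethanol, x4 = barrels of alkylate, x5 = barrels of isomerate, x6 = barrels of light naphtha.
Minimise 50.48x1 + 61.82x2 + 106.98x3 + 88.03x4 + 66.89x5 + 54.54x6 with:
  4.29x1 + 4.92x2 + 3.4x3 + 4.9x4 + 4.8x5 + 4.82x6 ≥ 10.6   (energy)
  2x1 + 1x2 + 2x4 + 1x5 + 14x6 ≤ 5   (sulfur mass)
  119.4x3 ≥ 55.1   (oxygenate mass)
  93.9x1 + 66.1x2 + 121.5x3 + 100x4 + 85.1x5 + 72.4x6 ≥ 214.8   (octane-barrels)
  x1, x2, x3, x4, x5, x6 ≥ 0.
The optimal basis is {butane, ethanol, light naphtha}; raffinate, alkylate, isomerate drop out. The energy, sulfur mass, oxygenate mass requirements are met with equality.
So butane = 2.0296 barrels, ethanol = 0.46147 barrels, light naphtha = 0.067196 barrels.
Total cost: 50.48·2.0296 + 106.98·0.46147 + 54.54·0.067196 = 155.4871.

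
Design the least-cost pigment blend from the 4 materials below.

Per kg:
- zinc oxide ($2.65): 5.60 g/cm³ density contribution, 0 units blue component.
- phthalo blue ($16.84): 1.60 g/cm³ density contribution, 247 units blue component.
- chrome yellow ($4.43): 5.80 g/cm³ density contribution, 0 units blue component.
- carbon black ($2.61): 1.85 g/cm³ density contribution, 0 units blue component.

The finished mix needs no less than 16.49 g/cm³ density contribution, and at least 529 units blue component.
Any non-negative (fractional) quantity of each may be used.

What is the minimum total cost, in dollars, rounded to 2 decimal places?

$42.25

Set it up as a linear program. Let x1 = kg of zinc oxide, x2 = kg of phthalo blue, x3 = kg of chrome yellow, x4 = kg of carbon black.
min 2.65x1 + 16.84x2 + 4.43x3 + 2.61x4 with:
  5.6x1 + 1.6x2 + 5.8x3 + 1.85x4 ≥ 16.49   (density contribution)
  247x2 ≥ 529   (blue component)
  x1, x2, x3, x4 ≥ 0.
The minimum-cost mix takes nothing from chrome yellow, carbon black — only zinc oxide, phthalo blue. There the density contribution and blue component constraints are tight.
Solving gives x1 = 2.333, x2 = 2.142.
Total cost: 2.65·2.333 + 16.84·2.142 = 42.2537.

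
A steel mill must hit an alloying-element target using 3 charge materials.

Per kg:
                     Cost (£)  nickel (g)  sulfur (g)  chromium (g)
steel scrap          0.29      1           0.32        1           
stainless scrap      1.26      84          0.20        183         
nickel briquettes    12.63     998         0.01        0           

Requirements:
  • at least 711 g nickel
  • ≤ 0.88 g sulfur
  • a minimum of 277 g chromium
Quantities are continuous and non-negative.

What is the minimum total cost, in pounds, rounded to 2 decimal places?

£9.30

Let x1 = kg of steel scrap, x2 = kg of stainless scrap, x3 = kg of nickel briquettes.
Minimize 0.29x1 + 1.26x2 + 12.63x3 with:
  1x1 + 84x2 + 998x3 ≥ 711   (nickel)
  0.32x1 + 0.2x2 + 0.01x3 ≤ 0.88   (sulfur)
  1x1 + 183x2 ≥ 277   (chromium)
  x1, x2, x3 ≥ 0.
The minimum-cost mix takes nothing from steel scrap — only stainless scrap, nickel briquettes. Binding constraints: nickel and chromium.
Optimal quantities: stainless scrap = 1.514 kg, nickel briquettes = 0.585 kg.
Total cost: 1.26·1.514 + 12.63·0.585 = 9.2962.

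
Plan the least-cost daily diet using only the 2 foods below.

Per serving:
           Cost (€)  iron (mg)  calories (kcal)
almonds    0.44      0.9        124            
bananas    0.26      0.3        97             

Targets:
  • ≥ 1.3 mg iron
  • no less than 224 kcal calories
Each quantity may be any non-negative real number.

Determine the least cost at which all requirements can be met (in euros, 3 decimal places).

€0.727

This is a linear program. Let x1 = servings of almonds, x2 = servings of bananas.
Minimise 0.44x1 + 0.26x2 with:
  0.9x1 + 0.3x2 ≥ 1.3   (iron)
  124x1 + 97x2 ≥ 224   (calories)
  x1, x2 ≥ 0.
Both inputs are positive at the optimum. The iron and calories requirements are met with equality.
Solving gives x1 = 1.176, x2 = 0.8064.
Cost = 0.44·1.176 + 0.26·0.8064 = 0.72710.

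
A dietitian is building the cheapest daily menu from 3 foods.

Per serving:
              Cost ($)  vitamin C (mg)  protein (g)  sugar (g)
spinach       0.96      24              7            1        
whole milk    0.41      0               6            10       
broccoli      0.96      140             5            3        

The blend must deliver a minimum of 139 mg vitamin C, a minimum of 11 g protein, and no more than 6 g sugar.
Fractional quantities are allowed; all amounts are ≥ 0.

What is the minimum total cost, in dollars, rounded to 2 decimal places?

$1.64

Set it up as a linear program. Let x1 = servings of spinach, x2 = servings of whole milk, x3 = servings of broccoli.
min 0.96x1 + 0.41x2 + 0.96x3 subject to:
  24x1 + 140x3 ≥ 139   (vitamin C)
  7x1 + 6x2 + 5x3 ≥ 11   (protein)
  1x1 + 10x2 + 3x3 ≤ 6   (sugar)
  x1, x2, x3 ≥ 0.
The optimal mix uses every input. There the vitamin C, protein, sugar constraints are tight.
That vertex is x1 = 0.7217, x2 = 0.2671, x3 = 0.8691.
Total cost: 0.96·0.7217 + 0.41·0.2671 + 0.96·0.8691 = 1.6367.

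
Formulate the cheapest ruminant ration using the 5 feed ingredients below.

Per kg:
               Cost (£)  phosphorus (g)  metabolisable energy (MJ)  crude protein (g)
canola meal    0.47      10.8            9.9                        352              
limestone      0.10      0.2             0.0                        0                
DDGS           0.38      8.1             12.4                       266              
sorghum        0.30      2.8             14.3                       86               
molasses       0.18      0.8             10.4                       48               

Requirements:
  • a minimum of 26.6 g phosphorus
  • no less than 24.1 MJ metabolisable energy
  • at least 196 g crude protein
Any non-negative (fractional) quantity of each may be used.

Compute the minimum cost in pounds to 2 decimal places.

£1.16

Let x1 = kg of canola meal, x2 = kg of limestone, x3 = kg of DDGS, x4 = kg of sorghum, x5 = kg of molasses.
min 0.47x1 + 0.1x2 + 0.38x3 + 0.3x4 + 0.18x5 with:
  10.8x1 + 0.2x2 + 8.1x3 + 2.8x4 + 0.8x5 ≥ 26.6   (phosphorus)
  9.9x1 + 12.4x3 + 14.3x4 + 10.4x5 ≥ 24.1   (metabolisable energy)
  352x1 + 266x3 + 86x4 + 48x5 ≥ 196   (crude protein)
  x1, x2, x3, x4, x5 ≥ 0.
At the optimum only canola meal is positive (limestone, DDGS, sorghum, molasses = 0). Binding constraint: phosphorus.
Solving gives x1 = 2.463.
Cost = 0.47·2.463 = 1.1576.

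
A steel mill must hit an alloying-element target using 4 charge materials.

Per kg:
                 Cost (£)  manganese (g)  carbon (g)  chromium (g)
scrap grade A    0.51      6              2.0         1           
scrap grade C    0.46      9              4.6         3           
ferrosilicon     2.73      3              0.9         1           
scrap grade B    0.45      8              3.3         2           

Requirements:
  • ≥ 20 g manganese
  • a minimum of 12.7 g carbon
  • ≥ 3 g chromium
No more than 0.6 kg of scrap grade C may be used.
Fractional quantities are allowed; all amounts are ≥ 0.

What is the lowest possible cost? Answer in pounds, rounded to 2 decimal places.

Let x1 = kg of scrap grade A, x2 = kg of scrap grade C, x3 = kg of ferrosilicon, x4 = kg of scrap grade B.
min 0.51x1 + 0.46x2 + 2.73x3 + 0.45x4 subject to:
  6x1 + 9x2 + 3x3 + 8x4 ≥ 20   (manganese)
  2x1 + 4.6x2 + 0.9x3 + 3.3x4 ≥ 12.7   (carbon)
  1x1 + 3x2 + 1x3 + 2x4 ≥ 3   (chromium)
  x2 ≤ 0.6
  x1, x2, x3, x4 ≥ 0.
At the optimum only scrap grade C, scrap grade B are positive (scrap grade A, ferrosilicon = 0). There the carbon and the scrap grade C cap constraints are tight.
That vertex is x2 = 0.6, x4 = 3.012.
Total cost: 0.46·0.6 + 0.45·3.012 = 1.6314.

£1.63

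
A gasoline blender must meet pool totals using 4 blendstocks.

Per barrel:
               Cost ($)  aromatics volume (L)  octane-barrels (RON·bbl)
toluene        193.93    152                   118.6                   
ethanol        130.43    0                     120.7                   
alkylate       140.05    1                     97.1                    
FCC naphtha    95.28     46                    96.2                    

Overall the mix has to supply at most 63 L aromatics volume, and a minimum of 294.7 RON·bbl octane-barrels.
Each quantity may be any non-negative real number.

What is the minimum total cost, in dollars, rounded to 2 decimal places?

$306.58

This is a linear program. Let x1 = barrels of toluene, x2 = barrels of ethanol, x3 = barrels of alkylate, x4 = barrels of FCC naphtha.
min 193.93x1 + 130.43x2 + 140.05x3 + 95.28x4 subject to:
  152x1 + 1x3 + 46x4 ≤ 63   (aromatics volume)
  118.6x1 + 120.7x2 + 97.1x3 + 96.2x4 ≥ 294.7   (octane-barrels)
  x1, x2, x3, x4 ≥ 0.
At the optimum only ethanol, FCC naphtha are positive (toluene, alkylate = 0). The aromatics volume and octane-barrels requirements are met with equality.
Optimal quantities: ethanol = 1.35 barrels, FCC naphtha = 1.3696 barrels.
Total cost: 130.43·1.35 + 95.28·1.3696 = 306.5760.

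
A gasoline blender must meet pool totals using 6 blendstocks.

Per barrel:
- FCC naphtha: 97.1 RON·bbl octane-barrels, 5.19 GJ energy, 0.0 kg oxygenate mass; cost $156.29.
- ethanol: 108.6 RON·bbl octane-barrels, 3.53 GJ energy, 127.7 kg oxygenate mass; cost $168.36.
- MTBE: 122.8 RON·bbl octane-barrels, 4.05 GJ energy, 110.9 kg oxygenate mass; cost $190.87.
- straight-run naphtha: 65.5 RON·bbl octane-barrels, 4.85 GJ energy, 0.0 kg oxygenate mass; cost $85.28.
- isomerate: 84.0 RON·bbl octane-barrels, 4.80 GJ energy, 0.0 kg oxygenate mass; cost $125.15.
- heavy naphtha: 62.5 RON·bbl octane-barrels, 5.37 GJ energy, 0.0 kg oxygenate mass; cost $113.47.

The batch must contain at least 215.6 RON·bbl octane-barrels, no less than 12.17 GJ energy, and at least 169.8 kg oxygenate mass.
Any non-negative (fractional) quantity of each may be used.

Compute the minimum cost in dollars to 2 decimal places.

This is a linear program. Let x1 = barrels of FCC naphtha, x2 = barrels of ethanol, x3 = barrels of MTBE, x4 = barrels of straight-run naphtha, x5 = barrels of isomerate, x6 = barrels of heavy naphtha.
min 156.29x1 + 168.36x2 + 190.87x3 + 85.28x4 + 125.15x5 + 113.47x6 s.t.:
  97.1x1 + 108.6x2 + 122.8x3 + 65.5x4 + 84x5 + 62.5x6 ≥ 215.6   (octane-barrels)
  5.19x1 + 3.53x2 + 4.05x3 + 4.85x4 + 4.8x5 + 5.37x6 ≥ 12.17   (energy)
  127.7x2 + 110.9x3 ≥ 169.8   (oxygenate mass)
  x1, x2, x3, x4, x5, x6 ≥ 0.
The optimal basis is {ethanol, straight-run naphtha}; FCC naphtha, MTBE, isomerate, heavy naphtha drop out. There the energy and oxygenate mass constraints are tight.
Solving gives x2 = 1.32968, x4 = 1.54149.
Objective = 168.36·1.32968 + 85.28·1.54149 = 355.3232.

$355.32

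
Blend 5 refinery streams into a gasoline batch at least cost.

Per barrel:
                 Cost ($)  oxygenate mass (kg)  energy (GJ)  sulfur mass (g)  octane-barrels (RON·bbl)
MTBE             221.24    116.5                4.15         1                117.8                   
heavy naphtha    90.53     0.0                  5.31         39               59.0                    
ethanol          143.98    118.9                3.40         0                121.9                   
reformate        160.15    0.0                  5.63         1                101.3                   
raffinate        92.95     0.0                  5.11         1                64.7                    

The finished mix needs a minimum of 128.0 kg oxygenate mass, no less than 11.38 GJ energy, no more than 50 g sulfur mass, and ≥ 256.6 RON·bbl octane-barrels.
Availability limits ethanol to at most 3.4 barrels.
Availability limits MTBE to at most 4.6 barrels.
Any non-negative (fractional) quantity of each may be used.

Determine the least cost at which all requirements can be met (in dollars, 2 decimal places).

$324.20

Treat it as an LP. Let x1 = barrels of MTBE, x2 = barrels of heavy naphtha, x3 = barrels of ethanol, x4 = barrels of reformate, x5 = barrels of raffinate.
min 221.24x1 + 90.53x2 + 143.98x3 + 160.15x4 + 92.95x5 with:
  116.5x1 + 118.9x3 ≥ 128   (oxygenate mass)
  4.15x1 + 5.31x2 + 3.4x3 + 5.63x4 + 5.11x5 ≥ 11.38   (energy)
  1x1 + 39x2 + 1x4 + 1x5 ≤ 50   (sulfur mass)
  117.8x1 + 59x2 + 121.9x3 + 101.3x4 + 64.7x5 ≥ 256.6   (octane-barrels)
  x3 ≤ 3.4
  x1 ≤ 4.6
  x1, x2, x3, x4, x5 ≥ 0.
The optimal basis is {ethanol, raffinate}; MTBE, heavy naphtha, reformate drop out. Binding constraints: energy and octane-barrels.
Optimal quantities: ethanol = 1.4269 barrels, raffinate = 1.2776 barrels.
Total cost: 143.98·1.4269 + 92.95·1.2776 = 324.1980.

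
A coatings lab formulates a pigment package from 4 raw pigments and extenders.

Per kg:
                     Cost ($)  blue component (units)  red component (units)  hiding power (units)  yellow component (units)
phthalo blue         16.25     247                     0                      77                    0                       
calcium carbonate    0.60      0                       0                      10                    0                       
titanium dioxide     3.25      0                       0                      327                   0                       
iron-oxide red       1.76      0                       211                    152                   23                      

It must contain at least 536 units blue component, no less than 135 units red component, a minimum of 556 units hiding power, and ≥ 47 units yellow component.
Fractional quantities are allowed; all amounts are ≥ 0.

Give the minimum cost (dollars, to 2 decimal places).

$39.64

Set it up as a linear program. Let x1 = kg of phthalo blue, x2 = kg of calcium carbonate, x3 = kg of titanium dioxide, x4 = kg of iron-oxide red.
min 16.25x1 + 0.6x2 + 3.25x3 + 1.76x4 with:
  247x1 ≥ 536   (blue component)
  211x4 ≥ 135   (red component)
  77x1 + 10x2 + 327x3 + 152x4 ≥ 556   (hiding power)
  23x4 ≥ 47   (yellow component)
  x1, x2, x3, x4 ≥ 0.
The cheapest feasible vertex uses only phthalo blue, titanium dioxide, iron-oxide red; calcium carbonate is not used. Binding constraints: blue component, hiding power, yellow component.
That vertex is x1 = 2.17, x3 = 0.2394, x4 = 2.043.
Cost = 16.25·2.17 + 3.25·0.2394 + 1.76·2.043 = 39.6362.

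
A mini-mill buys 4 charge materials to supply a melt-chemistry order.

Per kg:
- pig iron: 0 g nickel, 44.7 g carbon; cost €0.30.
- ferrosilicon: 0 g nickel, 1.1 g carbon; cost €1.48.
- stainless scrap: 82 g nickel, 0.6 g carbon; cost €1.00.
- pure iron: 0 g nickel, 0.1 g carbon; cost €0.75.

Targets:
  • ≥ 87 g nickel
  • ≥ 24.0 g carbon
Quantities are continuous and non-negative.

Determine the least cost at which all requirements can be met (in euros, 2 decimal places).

€1.22

Treat it as an LP. Let x1 = kg of pig iron, x2 = kg of ferrosilicon, x3 = kg of stainless scrap, x4 = kg of pure iron.
Minimise 0.3x1 + 1.48x2 + 1x3 + 0.75x4 with:
  82x3 ≥ 87   (nickel)
  44.7x1 + 1.1x2 + 0.6x3 + 0.1x4 ≥ 24   (carbon)
  x1, x2, x3, x4 ≥ 0.
The cheapest feasible vertex uses only pig iron, stainless scrap; ferrosilicon, pure iron are not used. There the nickel and carbon constraints are tight.
That vertex is x1 = 0.5227, x3 = 1.061.
Cost = 0.3·0.5227 + 1·1.061 = 1.2178.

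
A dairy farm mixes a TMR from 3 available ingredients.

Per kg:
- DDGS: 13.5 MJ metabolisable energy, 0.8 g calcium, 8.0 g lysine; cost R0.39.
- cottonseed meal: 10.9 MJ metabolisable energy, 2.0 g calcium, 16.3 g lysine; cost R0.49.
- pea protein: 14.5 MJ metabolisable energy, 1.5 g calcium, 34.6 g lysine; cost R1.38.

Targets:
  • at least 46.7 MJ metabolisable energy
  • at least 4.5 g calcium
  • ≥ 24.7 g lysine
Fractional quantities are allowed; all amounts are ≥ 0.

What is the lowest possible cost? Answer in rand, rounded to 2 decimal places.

R1.57

Let x1 = kg of DDGS, x2 = kg of cottonseed meal, x3 = kg of pea protein.
min 0.39x1 + 0.49x2 + 1.38x3 subject to:
  13.5x1 + 10.9x2 + 14.5x3 ≥ 46.7   (metabolisable energy)
  0.8x1 + 2x2 + 1.5x3 ≥ 4.5   (calcium)
  8x1 + 16.3x2 + 34.6x3 ≥ 24.7   (lysine)
  x1, x2, x3 ≥ 0.
At the optimum only DDGS, cottonseed meal are positive (pea protein = 0). Binding constraints: metabolisable energy and calcium.
Optimal quantities: DDGS = 2.426 kg, cottonseed meal = 1.28 kg.
Cost = 0.39·2.426 + 0.49·1.28 = 1.5733.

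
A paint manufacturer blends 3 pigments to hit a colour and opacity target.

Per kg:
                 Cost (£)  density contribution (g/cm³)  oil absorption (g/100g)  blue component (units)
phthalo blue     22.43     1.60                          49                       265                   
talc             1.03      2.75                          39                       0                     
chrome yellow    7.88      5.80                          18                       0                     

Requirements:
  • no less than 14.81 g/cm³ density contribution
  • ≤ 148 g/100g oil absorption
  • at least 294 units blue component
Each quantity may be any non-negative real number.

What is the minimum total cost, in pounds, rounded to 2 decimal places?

£37.87

Set it up as a linear program. Let x1 = kg of phthalo blue, x2 = kg of talc, x3 = kg of chrome yellow.
min 22.43x1 + 1.03x2 + 7.88x3 with:
  1.6x1 + 2.75x2 + 5.8x3 ≥ 14.81   (density contribution)
  49x1 + 39x2 + 18x3 ≤ 148   (oil absorption)
  265x1 ≥ 294   (blue component)
  x1, x2, x3 ≥ 0.
All 3 inputs are positive at the optimum. The density contribution, oil absorption, blue component requirements are met with equality.
That vertex is x1 = 1.1094, x2 = 1.7457, x3 = 1.4197.
Cost = 22.43·1.1094 + 1.03·1.7457 + 7.88·1.4197 = 37.8691.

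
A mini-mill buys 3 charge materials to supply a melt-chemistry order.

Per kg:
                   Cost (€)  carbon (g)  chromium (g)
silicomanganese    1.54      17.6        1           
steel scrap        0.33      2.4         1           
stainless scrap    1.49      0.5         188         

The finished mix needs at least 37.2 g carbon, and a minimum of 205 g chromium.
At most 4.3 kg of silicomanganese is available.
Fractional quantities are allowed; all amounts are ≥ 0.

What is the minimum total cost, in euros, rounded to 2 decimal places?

This is a linear program. Let x1 = kg of silicomanganese, x2 = kg of steel scrap, x3 = kg of stainless scrap.
Minimize 1.54x1 + 0.33x2 + 1.49x3 with:
  17.6x1 + 2.4x2 + 0.5x3 ≥ 37.2   (carbon)
  1x1 + 1x2 + 188x3 ≥ 205   (chromium)
  x1 ≤ 4.3
  x1, x2, x3 ≥ 0.
The minimum-cost mix takes nothing from steel scrap — only silicomanganese, stainless scrap. There the carbon and chromium constraints are tight.
That vertex is x1 = 2.083, x3 = 1.079.
Total cost: 1.54·2.083 + 1.49·1.079 = 4.8155.

€4.82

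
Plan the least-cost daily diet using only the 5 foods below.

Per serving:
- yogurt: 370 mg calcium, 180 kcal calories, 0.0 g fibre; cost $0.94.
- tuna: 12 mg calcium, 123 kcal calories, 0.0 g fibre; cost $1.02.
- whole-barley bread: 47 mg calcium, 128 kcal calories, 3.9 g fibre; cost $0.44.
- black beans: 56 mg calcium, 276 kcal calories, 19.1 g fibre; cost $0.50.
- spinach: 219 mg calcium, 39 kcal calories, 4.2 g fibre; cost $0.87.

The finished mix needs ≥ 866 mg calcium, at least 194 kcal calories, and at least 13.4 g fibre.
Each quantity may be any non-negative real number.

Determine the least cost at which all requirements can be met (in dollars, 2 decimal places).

$2.45

This is a linear program. Let x1 = servings of yogurt, x2 = servings of tuna, x3 = servings of whole-barley bread, x4 = servings of black beans, x5 = servings of spinach.
Minimise 0.94x1 + 1.02x2 + 0.44x3 + 0.5x4 + 0.87x5 subject to:
  370x1 + 12x2 + 47x3 + 56x4 + 219x5 ≥ 866   (calcium)
  180x1 + 123x2 + 128x3 + 276x4 + 39x5 ≥ 194   (calories)
  3.9x3 + 19.1x4 + 4.2x5 ≥ 13.4   (fibre)
  x1, x2, x3, x4, x5 ≥ 0.
The minimum-cost mix takes nothing from tuna, whole-barley bread, spinach — only yogurt, black beans. Binding constraints: calcium and fibre.
Solving gives x1 = 2.234, x4 = 0.7016.
Objective = 0.94·2.234 + 0.5·0.7016 = 2.4508.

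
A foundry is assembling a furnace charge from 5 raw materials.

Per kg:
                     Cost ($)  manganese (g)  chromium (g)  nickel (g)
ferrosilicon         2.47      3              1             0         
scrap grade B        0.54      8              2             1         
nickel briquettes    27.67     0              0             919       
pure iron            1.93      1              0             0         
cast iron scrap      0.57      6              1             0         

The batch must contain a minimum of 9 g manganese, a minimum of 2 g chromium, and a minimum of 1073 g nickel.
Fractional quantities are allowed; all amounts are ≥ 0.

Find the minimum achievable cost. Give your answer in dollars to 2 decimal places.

Let x1 = kg of ferrosilicon, x2 = kg of scrap grade B, x3 = kg of nickel briquettes, x4 = kg of pure iron, x5 = kg of cast iron scrap.
Minimize 2.47x1 + 0.54x2 + 27.67x3 + 1.93x4 + 0.57x5 s.t.:
  3x1 + 8x2 + 1x4 + 6x5 ≥ 9   (manganese)
  1x1 + 2x2 + 1x5 ≥ 2   (chromium)
  1x2 + 919x3 ≥ 1073   (nickel)
  x1, x2, x3, x4, x5 ≥ 0.
At the optimum only scrap grade B, nickel briquettes are positive (ferrosilicon, pure iron, cast iron scrap = 0). Binding constraints: manganese and nickel.
Optimal quantities: scrap grade B = 1.125 kg, nickel briquettes = 1.1663 kg.
Objective = 0.54·1.125 + 27.67·1.1663 = 32.8790.

$32.88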